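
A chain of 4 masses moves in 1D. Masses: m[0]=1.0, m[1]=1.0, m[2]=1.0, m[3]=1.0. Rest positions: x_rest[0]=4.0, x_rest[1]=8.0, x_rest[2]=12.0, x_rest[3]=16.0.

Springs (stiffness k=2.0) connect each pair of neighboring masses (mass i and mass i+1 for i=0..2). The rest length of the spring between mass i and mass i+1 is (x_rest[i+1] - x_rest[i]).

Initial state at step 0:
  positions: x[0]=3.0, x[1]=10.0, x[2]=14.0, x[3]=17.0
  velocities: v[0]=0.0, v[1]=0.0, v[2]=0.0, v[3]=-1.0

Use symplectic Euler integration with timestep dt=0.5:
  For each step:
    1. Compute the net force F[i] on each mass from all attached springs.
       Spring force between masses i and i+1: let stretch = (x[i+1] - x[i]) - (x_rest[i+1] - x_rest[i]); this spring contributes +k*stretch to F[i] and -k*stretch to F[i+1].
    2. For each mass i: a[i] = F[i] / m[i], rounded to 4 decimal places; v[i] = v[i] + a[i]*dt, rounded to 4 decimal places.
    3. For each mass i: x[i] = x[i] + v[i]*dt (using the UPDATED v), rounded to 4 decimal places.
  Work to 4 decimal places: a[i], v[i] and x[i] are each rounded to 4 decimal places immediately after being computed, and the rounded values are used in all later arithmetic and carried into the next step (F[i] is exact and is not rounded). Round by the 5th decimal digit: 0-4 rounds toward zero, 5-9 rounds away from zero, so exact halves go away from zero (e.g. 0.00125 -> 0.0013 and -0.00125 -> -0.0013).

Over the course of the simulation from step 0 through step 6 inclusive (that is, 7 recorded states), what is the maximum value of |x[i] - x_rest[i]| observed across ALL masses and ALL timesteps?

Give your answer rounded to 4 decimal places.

Answer: 2.2500

Derivation:
Step 0: x=[3.0000 10.0000 14.0000 17.0000] v=[0.0000 0.0000 0.0000 -1.0000]
Step 1: x=[4.5000 8.5000 13.5000 17.0000] v=[3.0000 -3.0000 -1.0000 0.0000]
Step 2: x=[6.0000 7.5000 12.2500 17.2500] v=[3.0000 -2.0000 -2.5000 0.5000]
Step 3: x=[6.2500 8.1250 11.1250 17.0000] v=[0.5000 1.2500 -2.2500 -0.5000]
Step 4: x=[5.4375 9.3125 11.4375 15.8125] v=[-1.6250 2.3750 0.6250 -2.3750]
Step 5: x=[4.5625 9.6250 12.8750 14.4375] v=[-1.7500 0.6250 2.8750 -2.7500]
Step 6: x=[4.2188 9.0313 13.4688 14.2813] v=[-0.6875 -1.1875 1.1875 -0.3125]
Max displacement = 2.2500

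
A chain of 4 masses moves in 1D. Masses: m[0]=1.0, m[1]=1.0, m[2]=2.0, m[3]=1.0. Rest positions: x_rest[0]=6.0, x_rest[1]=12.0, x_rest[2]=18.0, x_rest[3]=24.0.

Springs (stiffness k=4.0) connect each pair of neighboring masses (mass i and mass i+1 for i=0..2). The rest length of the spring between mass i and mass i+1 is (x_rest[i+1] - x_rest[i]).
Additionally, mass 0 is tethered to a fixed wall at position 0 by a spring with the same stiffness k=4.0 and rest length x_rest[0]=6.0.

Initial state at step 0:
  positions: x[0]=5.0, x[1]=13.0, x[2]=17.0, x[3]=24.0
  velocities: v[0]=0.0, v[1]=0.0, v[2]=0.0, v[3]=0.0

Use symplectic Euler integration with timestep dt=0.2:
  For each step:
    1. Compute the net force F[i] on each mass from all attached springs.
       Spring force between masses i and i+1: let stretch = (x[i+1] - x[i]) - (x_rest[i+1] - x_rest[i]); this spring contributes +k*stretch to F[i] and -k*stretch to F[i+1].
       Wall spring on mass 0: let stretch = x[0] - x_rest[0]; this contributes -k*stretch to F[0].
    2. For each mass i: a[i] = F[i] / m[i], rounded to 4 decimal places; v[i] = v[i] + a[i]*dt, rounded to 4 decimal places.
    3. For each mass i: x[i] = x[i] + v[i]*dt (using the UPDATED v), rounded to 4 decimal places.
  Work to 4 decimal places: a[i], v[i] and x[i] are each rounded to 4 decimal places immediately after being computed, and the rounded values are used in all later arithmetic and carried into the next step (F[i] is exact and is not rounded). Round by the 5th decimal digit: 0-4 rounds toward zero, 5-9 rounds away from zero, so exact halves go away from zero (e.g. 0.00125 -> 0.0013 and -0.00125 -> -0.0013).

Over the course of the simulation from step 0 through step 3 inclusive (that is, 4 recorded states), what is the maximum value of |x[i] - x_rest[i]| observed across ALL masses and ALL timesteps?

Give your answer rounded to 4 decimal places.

Step 0: x=[5.0000 13.0000 17.0000 24.0000] v=[0.0000 0.0000 0.0000 0.0000]
Step 1: x=[5.4800 12.3600 17.2400 23.8400] v=[2.4000 -3.2000 1.2000 -0.8000]
Step 2: x=[6.1840 11.4000 17.6176 23.5840] v=[3.5200 -4.8000 1.8880 -1.2800]
Step 3: x=[6.7331 10.6003 17.9751 23.3334] v=[2.7456 -3.9987 1.7875 -1.2531]
Max displacement = 1.3997

Answer: 1.3997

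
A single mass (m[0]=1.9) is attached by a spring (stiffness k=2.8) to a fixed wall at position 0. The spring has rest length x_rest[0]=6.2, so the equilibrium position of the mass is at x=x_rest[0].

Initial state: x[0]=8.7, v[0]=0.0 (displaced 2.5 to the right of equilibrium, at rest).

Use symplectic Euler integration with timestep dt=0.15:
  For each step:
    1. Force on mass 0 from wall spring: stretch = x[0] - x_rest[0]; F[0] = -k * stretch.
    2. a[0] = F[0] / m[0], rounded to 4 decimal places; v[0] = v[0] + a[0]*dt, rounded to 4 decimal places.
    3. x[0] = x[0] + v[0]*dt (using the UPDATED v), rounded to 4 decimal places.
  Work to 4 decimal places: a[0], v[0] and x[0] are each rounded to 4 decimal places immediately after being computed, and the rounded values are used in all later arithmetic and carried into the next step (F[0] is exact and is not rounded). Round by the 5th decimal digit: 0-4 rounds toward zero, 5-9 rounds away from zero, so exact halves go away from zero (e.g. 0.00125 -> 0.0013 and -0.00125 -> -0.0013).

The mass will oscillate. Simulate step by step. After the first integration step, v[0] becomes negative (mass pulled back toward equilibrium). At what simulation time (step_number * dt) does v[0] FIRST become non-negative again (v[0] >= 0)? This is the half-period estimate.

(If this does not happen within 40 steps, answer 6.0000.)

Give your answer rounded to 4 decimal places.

Answer: 2.7000

Derivation:
Step 0: x=[8.7000] v=[0.0000]
Step 1: x=[8.6171] v=[-0.5526]
Step 2: x=[8.4541] v=[-1.0869]
Step 3: x=[8.2163] v=[-1.5852]
Step 4: x=[7.9117] v=[-2.0309]
Step 5: x=[7.5503] v=[-2.4093]
Step 6: x=[7.1441] v=[-2.7078]
Step 7: x=[6.7066] v=[-2.9165]
Step 8: x=[6.2523] v=[-3.0285]
Step 9: x=[5.7963] v=[-3.0401]
Step 10: x=[5.3537] v=[-2.9509]
Step 11: x=[4.9391] v=[-2.7638]
Step 12: x=[4.5663] v=[-2.4851]
Step 13: x=[4.2477] v=[-2.1240]
Step 14: x=[3.9938] v=[-1.6924]
Step 15: x=[3.8131] v=[-1.2047]
Step 16: x=[3.7115] v=[-0.6771]
Step 17: x=[3.6925] v=[-0.1270]
Step 18: x=[3.7566] v=[0.4273]
First v>=0 after going negative at step 18, time=2.7000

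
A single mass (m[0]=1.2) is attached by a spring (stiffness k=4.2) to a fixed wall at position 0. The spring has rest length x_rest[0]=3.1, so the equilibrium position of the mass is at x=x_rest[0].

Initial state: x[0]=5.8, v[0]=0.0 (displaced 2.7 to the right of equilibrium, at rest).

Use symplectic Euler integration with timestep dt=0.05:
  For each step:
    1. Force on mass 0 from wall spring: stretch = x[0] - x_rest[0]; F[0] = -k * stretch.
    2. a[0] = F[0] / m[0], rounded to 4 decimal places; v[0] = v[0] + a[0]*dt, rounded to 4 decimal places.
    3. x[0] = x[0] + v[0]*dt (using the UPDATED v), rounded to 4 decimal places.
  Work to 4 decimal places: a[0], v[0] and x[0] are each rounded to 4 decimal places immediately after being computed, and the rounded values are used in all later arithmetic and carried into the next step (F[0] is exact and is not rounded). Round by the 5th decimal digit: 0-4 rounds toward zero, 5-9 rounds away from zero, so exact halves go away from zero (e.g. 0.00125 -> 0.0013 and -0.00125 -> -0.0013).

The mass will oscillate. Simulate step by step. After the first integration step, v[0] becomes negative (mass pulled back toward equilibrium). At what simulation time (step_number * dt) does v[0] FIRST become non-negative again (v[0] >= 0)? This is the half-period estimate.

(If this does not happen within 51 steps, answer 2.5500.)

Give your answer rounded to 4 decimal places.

Step 0: x=[5.8000] v=[0.0000]
Step 1: x=[5.7764] v=[-0.4725]
Step 2: x=[5.7294] v=[-0.9409]
Step 3: x=[5.6594] v=[-1.4010]
Step 4: x=[5.5670] v=[-1.8489]
Step 5: x=[5.4530] v=[-2.2806]
Step 6: x=[5.3184] v=[-2.6924]
Step 7: x=[5.1644] v=[-3.0806]
Step 8: x=[4.9923] v=[-3.4419]
Step 9: x=[4.8036] v=[-3.7731]
Step 10: x=[4.6000] v=[-4.0712]
Step 11: x=[4.3833] v=[-4.3337]
Step 12: x=[4.1554] v=[-4.5583]
Step 13: x=[3.9183] v=[-4.7430]
Step 14: x=[3.6740] v=[-4.8862]
Step 15: x=[3.4247] v=[-4.9867]
Step 16: x=[3.1725] v=[-5.0435]
Step 17: x=[2.9197] v=[-5.0562]
Step 18: x=[2.6685] v=[-5.0246]
Step 19: x=[2.4210] v=[-4.9491]
Step 20: x=[2.1795] v=[-4.8303]
Step 21: x=[1.9460] v=[-4.6692]
Step 22: x=[1.7226] v=[-4.4673]
Step 23: x=[1.5113] v=[-4.2263]
Step 24: x=[1.3139] v=[-3.9483]
Step 25: x=[1.1321] v=[-3.6357]
Step 26: x=[0.9675] v=[-3.2913]
Step 27: x=[0.8216] v=[-2.9181]
Step 28: x=[0.6956] v=[-2.5194]
Step 29: x=[0.5907] v=[-2.0986]
Step 30: x=[0.5077] v=[-1.6595]
Step 31: x=[0.4474] v=[-1.2058]
Step 32: x=[0.4103] v=[-0.7416]
Step 33: x=[0.3968] v=[-0.2709]
Step 34: x=[0.4069] v=[0.2022]
First v>=0 after going negative at step 34, time=1.7000

Answer: 1.7000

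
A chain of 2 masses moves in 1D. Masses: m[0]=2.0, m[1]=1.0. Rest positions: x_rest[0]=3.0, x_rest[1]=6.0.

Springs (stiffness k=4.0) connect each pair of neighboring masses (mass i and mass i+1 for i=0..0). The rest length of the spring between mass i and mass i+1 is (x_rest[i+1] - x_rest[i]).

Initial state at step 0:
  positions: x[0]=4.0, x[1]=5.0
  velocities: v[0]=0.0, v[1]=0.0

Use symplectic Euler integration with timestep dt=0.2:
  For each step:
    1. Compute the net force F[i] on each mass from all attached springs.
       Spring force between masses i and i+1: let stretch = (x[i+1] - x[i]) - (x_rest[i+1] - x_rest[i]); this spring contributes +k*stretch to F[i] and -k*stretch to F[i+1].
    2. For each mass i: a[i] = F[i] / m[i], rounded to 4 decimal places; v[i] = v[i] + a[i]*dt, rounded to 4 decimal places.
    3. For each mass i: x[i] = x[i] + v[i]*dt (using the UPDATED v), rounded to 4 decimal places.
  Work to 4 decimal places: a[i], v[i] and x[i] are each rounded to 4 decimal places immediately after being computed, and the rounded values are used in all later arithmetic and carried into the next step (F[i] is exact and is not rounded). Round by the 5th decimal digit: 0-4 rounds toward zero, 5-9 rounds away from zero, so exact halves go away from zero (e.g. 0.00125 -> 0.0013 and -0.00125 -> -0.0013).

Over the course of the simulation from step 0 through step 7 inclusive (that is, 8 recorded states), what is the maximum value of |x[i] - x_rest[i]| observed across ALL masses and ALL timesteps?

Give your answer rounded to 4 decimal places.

Step 0: x=[4.0000 5.0000] v=[0.0000 0.0000]
Step 1: x=[3.8400 5.3200] v=[-0.8000 1.6000]
Step 2: x=[3.5584 5.8832] v=[-1.4080 2.8160]
Step 3: x=[3.2228 6.5544] v=[-1.6781 3.3562]
Step 4: x=[2.9137 7.1726] v=[-1.5455 3.0909]
Step 5: x=[2.7053 7.5894] v=[-1.0419 2.0838]
Step 6: x=[2.6476 7.7047] v=[-0.2883 0.5765]
Step 7: x=[2.7545 7.4909] v=[0.5345 -1.0692]
Max displacement = 1.7047

Answer: 1.7047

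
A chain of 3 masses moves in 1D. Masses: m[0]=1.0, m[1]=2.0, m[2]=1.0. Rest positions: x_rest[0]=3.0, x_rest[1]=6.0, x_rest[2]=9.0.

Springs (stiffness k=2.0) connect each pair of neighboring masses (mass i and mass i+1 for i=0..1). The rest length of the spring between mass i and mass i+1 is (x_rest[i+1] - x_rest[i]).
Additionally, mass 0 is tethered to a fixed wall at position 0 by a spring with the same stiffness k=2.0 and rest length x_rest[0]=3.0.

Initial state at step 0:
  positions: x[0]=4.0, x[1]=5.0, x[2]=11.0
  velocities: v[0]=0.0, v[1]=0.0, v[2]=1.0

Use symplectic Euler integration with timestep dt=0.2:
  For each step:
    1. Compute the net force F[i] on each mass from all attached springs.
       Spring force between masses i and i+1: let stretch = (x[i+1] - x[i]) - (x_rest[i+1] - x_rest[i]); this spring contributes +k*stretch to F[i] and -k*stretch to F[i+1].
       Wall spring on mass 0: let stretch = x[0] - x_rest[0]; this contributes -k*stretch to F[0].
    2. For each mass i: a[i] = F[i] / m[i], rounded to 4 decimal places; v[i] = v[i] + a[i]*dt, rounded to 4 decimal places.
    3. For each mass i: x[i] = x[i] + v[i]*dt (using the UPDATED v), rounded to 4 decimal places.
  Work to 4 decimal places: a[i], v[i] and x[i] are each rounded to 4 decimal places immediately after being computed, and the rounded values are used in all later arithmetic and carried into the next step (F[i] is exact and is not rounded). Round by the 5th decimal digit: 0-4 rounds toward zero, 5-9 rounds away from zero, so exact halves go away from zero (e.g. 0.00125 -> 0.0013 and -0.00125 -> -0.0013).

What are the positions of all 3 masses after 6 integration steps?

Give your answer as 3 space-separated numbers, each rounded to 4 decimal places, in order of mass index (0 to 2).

Answer: 1.9301 7.4374 8.7310

Derivation:
Step 0: x=[4.0000 5.0000 11.0000] v=[0.0000 0.0000 1.0000]
Step 1: x=[3.7600 5.2000 10.9600] v=[-1.2000 1.0000 -0.2000]
Step 2: x=[3.3344 5.5728 10.6992] v=[-2.1280 1.8640 -1.3040]
Step 3: x=[2.8211 6.0611 10.2683] v=[-2.5664 2.4416 -2.1546]
Step 4: x=[2.3413 6.5881 9.7408] v=[-2.3988 2.6350 -2.6375]
Step 5: x=[2.0140 7.0713 9.2011] v=[-1.6366 2.4162 -2.6986]
Step 6: x=[1.9301 7.4374 8.7310] v=[-0.4193 1.8307 -2.3505]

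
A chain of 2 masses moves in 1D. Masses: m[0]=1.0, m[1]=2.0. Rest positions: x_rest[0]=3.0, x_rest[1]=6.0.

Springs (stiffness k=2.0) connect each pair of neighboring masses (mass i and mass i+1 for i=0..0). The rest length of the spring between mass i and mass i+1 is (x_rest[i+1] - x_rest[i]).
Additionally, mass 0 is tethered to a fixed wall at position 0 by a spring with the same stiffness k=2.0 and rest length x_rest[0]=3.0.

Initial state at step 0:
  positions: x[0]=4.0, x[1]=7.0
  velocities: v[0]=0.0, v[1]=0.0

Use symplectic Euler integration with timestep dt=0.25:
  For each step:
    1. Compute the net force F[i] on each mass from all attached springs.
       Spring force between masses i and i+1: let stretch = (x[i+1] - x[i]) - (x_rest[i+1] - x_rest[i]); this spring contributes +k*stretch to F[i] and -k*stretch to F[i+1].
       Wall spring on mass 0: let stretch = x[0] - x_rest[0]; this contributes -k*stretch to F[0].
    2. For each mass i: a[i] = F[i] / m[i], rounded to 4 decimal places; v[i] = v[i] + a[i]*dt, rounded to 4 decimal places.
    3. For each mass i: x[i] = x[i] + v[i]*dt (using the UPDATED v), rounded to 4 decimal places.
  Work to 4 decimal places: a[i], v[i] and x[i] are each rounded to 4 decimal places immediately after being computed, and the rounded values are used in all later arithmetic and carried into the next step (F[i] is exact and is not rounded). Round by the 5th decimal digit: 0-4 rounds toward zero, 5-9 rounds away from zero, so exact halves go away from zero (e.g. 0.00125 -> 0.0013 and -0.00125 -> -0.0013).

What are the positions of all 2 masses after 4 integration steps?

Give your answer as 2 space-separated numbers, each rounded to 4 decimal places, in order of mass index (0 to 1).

Answer: 3.1598 6.8992

Derivation:
Step 0: x=[4.0000 7.0000] v=[0.0000 0.0000]
Step 1: x=[3.8750 7.0000] v=[-0.5000 0.0000]
Step 2: x=[3.6563 6.9922] v=[-0.8750 -0.0313]
Step 3: x=[3.3975 6.9634] v=[-1.0352 -0.1153]
Step 4: x=[3.1598 6.8992] v=[-0.9510 -0.2568]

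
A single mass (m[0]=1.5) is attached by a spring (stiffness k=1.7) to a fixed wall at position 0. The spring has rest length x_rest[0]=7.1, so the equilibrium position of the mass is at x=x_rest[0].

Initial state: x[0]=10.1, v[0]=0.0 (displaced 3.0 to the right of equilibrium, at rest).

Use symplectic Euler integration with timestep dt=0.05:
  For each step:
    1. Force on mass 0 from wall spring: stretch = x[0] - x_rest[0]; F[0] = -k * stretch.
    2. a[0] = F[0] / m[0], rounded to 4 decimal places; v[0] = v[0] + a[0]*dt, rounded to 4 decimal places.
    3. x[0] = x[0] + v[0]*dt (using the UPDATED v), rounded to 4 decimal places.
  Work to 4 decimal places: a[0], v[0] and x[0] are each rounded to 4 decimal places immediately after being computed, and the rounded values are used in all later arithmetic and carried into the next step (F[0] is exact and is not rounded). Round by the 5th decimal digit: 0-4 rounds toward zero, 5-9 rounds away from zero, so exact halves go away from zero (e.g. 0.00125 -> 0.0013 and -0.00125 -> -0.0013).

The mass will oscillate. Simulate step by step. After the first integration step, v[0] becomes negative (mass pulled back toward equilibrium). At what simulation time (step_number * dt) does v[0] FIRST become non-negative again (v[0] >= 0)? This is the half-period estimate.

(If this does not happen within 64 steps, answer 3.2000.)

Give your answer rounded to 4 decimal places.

Answer: 3.0000

Derivation:
Step 0: x=[10.1000] v=[0.0000]
Step 1: x=[10.0915] v=[-0.1700]
Step 2: x=[10.0745] v=[-0.3395]
Step 3: x=[10.0491] v=[-0.5081]
Step 4: x=[10.0153] v=[-0.6752]
Step 5: x=[9.9733] v=[-0.8404]
Step 6: x=[9.9231] v=[-1.0032]
Step 7: x=[9.8649] v=[-1.1632]
Step 8: x=[9.7989] v=[-1.3199]
Step 9: x=[9.7253] v=[-1.4728]
Step 10: x=[9.6442] v=[-1.6216]
Step 11: x=[9.5559] v=[-1.7658]
Step 12: x=[9.4607] v=[-1.9050]
Step 13: x=[9.3588] v=[-2.0388]
Step 14: x=[9.2505] v=[-2.1668]
Step 15: x=[9.1361] v=[-2.2887]
Step 16: x=[9.0159] v=[-2.4041]
Step 17: x=[8.8903] v=[-2.5127]
Step 18: x=[8.7596] v=[-2.6142]
Step 19: x=[8.6242] v=[-2.7082]
Step 20: x=[8.4845] v=[-2.7946]
Step 21: x=[8.3408] v=[-2.8731]
Step 22: x=[8.1936] v=[-2.9434]
Step 23: x=[8.0433] v=[-3.0054]
Step 24: x=[7.8904] v=[-3.0589]
Step 25: x=[7.7352] v=[-3.1037]
Step 26: x=[7.5782] v=[-3.1397]
Step 27: x=[7.4199] v=[-3.1668]
Step 28: x=[7.2607] v=[-3.1849]
Step 29: x=[7.1010] v=[-3.1940]
Step 30: x=[6.9413] v=[-3.1941]
Step 31: x=[6.7820] v=[-3.1851]
Step 32: x=[6.6236] v=[-3.1671]
Step 33: x=[6.4666] v=[-3.1401]
Step 34: x=[6.3114] v=[-3.1042]
Step 35: x=[6.1584] v=[-3.0595]
Step 36: x=[6.0081] v=[-3.0061]
Step 37: x=[5.8609] v=[-2.9442]
Step 38: x=[5.7172] v=[-2.8740]
Step 39: x=[5.5774] v=[-2.7956]
Step 40: x=[5.4419] v=[-2.7093]
Step 41: x=[5.3111] v=[-2.6153]
Step 42: x=[5.1854] v=[-2.5139]
Step 43: x=[5.0651] v=[-2.4054]
Step 44: x=[4.9506] v=[-2.2901]
Step 45: x=[4.8422] v=[-2.1683]
Step 46: x=[4.7402] v=[-2.0404]
Step 47: x=[4.6449] v=[-1.9067]
Step 48: x=[4.5565] v=[-1.7676]
Step 49: x=[4.4753] v=[-1.6235]
Step 50: x=[4.4016] v=[-1.4748]
Step 51: x=[4.3355] v=[-1.3219]
Step 52: x=[4.2772] v=[-1.1652]
Step 53: x=[4.2269] v=[-1.0052]
Step 54: x=[4.1848] v=[-0.8424]
Step 55: x=[4.1509] v=[-0.6772]
Step 56: x=[4.1254] v=[-0.5101]
Step 57: x=[4.1083] v=[-0.3415]
Step 58: x=[4.0997] v=[-0.1720]
Step 59: x=[4.0996] v=[-0.0020]
Step 60: x=[4.1080] v=[0.1680]
First v>=0 after going negative at step 60, time=3.0000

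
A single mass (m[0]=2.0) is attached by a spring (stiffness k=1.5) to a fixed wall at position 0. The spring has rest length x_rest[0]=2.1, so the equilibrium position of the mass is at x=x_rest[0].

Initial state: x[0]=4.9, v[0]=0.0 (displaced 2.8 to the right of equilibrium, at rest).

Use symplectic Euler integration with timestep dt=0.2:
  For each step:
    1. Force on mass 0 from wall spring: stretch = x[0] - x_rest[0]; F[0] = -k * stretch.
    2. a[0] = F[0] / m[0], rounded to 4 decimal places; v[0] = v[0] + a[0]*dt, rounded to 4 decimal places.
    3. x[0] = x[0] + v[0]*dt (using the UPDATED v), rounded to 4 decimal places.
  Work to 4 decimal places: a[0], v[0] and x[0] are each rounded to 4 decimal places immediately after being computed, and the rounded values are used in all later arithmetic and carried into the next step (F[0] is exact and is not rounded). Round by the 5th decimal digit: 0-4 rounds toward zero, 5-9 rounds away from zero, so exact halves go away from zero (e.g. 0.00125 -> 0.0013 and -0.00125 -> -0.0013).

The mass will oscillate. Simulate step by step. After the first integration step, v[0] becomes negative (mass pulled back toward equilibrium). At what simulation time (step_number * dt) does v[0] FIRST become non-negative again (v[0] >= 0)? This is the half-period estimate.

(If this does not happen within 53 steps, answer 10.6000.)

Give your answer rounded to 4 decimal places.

Answer: 3.8000

Derivation:
Step 0: x=[4.9000] v=[0.0000]
Step 1: x=[4.8160] v=[-0.4200]
Step 2: x=[4.6505] v=[-0.8274]
Step 3: x=[4.4085] v=[-1.2100]
Step 4: x=[4.0972] v=[-1.5563]
Step 5: x=[3.7260] v=[-1.8559]
Step 6: x=[3.3060] v=[-2.0998]
Step 7: x=[2.8499] v=[-2.2807]
Step 8: x=[2.3713] v=[-2.3932]
Step 9: x=[1.8845] v=[-2.4339]
Step 10: x=[1.4042] v=[-2.4016]
Step 11: x=[0.9448] v=[-2.2972]
Step 12: x=[0.5200] v=[-2.1239]
Step 13: x=[0.1426] v=[-1.8869]
Step 14: x=[-0.1761] v=[-1.5933]
Step 15: x=[-0.4265] v=[-1.2519]
Step 16: x=[-0.6011] v=[-0.8729]
Step 17: x=[-0.6946] v=[-0.4677]
Step 18: x=[-0.7043] v=[-0.0485]
Step 19: x=[-0.6299] v=[0.3721]
First v>=0 after going negative at step 19, time=3.8000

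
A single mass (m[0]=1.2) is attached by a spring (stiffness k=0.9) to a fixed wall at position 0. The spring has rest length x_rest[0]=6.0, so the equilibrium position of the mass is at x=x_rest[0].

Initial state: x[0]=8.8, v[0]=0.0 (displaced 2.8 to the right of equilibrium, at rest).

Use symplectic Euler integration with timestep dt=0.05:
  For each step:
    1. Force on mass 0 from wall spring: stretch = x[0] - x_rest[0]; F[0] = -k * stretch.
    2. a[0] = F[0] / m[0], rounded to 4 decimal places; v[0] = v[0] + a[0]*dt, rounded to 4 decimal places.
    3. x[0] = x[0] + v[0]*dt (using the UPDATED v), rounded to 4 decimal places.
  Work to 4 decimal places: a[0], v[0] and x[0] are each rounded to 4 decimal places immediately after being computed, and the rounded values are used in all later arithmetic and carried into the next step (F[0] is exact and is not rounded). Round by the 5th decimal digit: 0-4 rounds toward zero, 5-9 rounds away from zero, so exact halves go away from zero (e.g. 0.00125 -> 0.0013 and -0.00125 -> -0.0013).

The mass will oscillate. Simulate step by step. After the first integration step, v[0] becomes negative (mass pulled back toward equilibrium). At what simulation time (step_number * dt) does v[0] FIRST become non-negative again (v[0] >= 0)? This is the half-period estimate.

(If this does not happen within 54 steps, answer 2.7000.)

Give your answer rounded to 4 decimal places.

Step 0: x=[8.8000] v=[0.0000]
Step 1: x=[8.7948] v=[-0.1050]
Step 2: x=[8.7843] v=[-0.2098]
Step 3: x=[8.7686] v=[-0.3142]
Step 4: x=[8.7477] v=[-0.4180]
Step 5: x=[8.7217] v=[-0.5210]
Step 6: x=[8.6905] v=[-0.6231]
Step 7: x=[8.6543] v=[-0.7240]
Step 8: x=[8.6131] v=[-0.8235]
Step 9: x=[8.5670] v=[-0.9215]
Step 10: x=[8.5161] v=[-1.0178]
Step 11: x=[8.4605] v=[-1.1122]
Step 12: x=[8.4003] v=[-1.2045]
Step 13: x=[8.3356] v=[-1.2945]
Step 14: x=[8.2665] v=[-1.3821]
Step 15: x=[8.1931] v=[-1.4671]
Step 16: x=[8.1156] v=[-1.5493]
Step 17: x=[8.0342] v=[-1.6286]
Step 18: x=[7.9490] v=[-1.7049]
Step 19: x=[7.8601] v=[-1.7780]
Step 20: x=[7.7677] v=[-1.8478]
Step 21: x=[7.6720] v=[-1.9141]
Step 22: x=[7.5732] v=[-1.9768]
Step 23: x=[7.4714] v=[-2.0358]
Step 24: x=[7.3669] v=[-2.0910]
Step 25: x=[7.2598] v=[-2.1423]
Step 26: x=[7.1503] v=[-2.1895]
Step 27: x=[7.0387] v=[-2.2326]
Step 28: x=[6.9251] v=[-2.2716]
Step 29: x=[6.8098] v=[-2.3063]
Step 30: x=[6.6930] v=[-2.3367]
Step 31: x=[6.5749] v=[-2.3627]
Step 32: x=[6.4557] v=[-2.3843]
Step 33: x=[6.3356] v=[-2.4014]
Step 34: x=[6.2149] v=[-2.4140]
Step 35: x=[6.0938] v=[-2.4221]
Step 36: x=[5.9725] v=[-2.4256]
Step 37: x=[5.8513] v=[-2.4246]
Step 38: x=[5.7304] v=[-2.4190]
Step 39: x=[5.6100] v=[-2.4089]
Step 40: x=[5.4903] v=[-2.3943]
Step 41: x=[5.3715] v=[-2.3752]
Step 42: x=[5.2539] v=[-2.3516]
Step 43: x=[5.1377] v=[-2.3236]
Step 44: x=[5.0231] v=[-2.2913]
Step 45: x=[4.9104] v=[-2.2547]
Step 46: x=[4.7997] v=[-2.2138]
Step 47: x=[4.6913] v=[-2.1688]
Step 48: x=[4.5853] v=[-2.1197]
Step 49: x=[4.4820] v=[-2.0667]
Step 50: x=[4.3815] v=[-2.0098]
Step 51: x=[4.2840] v=[-1.9491]
Step 52: x=[4.1898] v=[-1.8848]
Step 53: x=[4.0990] v=[-1.8169]
Step 54: x=[4.0117] v=[-1.7456]
v[0] did not become non-negative within 54 steps; using fallback time=2.7000

Answer: 2.7000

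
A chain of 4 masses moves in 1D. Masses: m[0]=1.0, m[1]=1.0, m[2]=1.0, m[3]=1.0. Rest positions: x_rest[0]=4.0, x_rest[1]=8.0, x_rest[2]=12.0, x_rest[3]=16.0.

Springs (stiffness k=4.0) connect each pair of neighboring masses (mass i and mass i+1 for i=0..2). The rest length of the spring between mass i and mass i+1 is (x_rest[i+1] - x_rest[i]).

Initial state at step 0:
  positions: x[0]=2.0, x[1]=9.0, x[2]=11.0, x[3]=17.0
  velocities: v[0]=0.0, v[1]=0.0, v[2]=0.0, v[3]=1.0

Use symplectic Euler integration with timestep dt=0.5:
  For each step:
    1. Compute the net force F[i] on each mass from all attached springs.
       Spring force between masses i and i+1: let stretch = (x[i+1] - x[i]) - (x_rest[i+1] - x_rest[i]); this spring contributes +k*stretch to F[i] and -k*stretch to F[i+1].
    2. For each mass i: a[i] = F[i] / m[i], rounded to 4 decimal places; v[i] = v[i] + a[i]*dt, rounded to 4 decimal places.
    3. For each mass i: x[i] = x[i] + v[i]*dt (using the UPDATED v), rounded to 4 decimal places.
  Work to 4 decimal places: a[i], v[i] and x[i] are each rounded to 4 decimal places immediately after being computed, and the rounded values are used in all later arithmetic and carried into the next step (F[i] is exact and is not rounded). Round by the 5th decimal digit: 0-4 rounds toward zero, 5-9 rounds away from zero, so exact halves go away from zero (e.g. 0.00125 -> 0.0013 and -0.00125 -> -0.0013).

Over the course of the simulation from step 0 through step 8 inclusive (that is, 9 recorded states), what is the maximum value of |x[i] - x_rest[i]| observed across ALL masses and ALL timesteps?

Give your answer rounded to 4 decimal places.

Answer: 4.0000

Derivation:
Step 0: x=[2.0000 9.0000 11.0000 17.0000] v=[0.0000 0.0000 0.0000 1.0000]
Step 1: x=[5.0000 4.0000 15.0000 15.5000] v=[6.0000 -10.0000 8.0000 -3.0000]
Step 2: x=[3.0000 11.0000 8.5000 17.5000] v=[-4.0000 14.0000 -13.0000 4.0000]
Step 3: x=[5.0000 7.5000 13.5000 14.5000] v=[4.0000 -7.0000 10.0000 -6.0000]
Step 4: x=[5.5000 7.5000 13.5000 14.5000] v=[1.0000 0.0000 0.0000 0.0000]
Step 5: x=[4.0000 11.5000 8.5000 17.5000] v=[-3.0000 8.0000 -10.0000 6.0000]
Step 6: x=[6.0000 5.0000 15.5000 15.5000] v=[4.0000 -13.0000 14.0000 -4.0000]
Step 7: x=[3.0000 10.0000 12.0000 17.5000] v=[-6.0000 10.0000 -7.0000 4.0000]
Step 8: x=[3.0000 10.0000 12.0000 18.0000] v=[0.0000 0.0000 0.0000 1.0000]
Max displacement = 4.0000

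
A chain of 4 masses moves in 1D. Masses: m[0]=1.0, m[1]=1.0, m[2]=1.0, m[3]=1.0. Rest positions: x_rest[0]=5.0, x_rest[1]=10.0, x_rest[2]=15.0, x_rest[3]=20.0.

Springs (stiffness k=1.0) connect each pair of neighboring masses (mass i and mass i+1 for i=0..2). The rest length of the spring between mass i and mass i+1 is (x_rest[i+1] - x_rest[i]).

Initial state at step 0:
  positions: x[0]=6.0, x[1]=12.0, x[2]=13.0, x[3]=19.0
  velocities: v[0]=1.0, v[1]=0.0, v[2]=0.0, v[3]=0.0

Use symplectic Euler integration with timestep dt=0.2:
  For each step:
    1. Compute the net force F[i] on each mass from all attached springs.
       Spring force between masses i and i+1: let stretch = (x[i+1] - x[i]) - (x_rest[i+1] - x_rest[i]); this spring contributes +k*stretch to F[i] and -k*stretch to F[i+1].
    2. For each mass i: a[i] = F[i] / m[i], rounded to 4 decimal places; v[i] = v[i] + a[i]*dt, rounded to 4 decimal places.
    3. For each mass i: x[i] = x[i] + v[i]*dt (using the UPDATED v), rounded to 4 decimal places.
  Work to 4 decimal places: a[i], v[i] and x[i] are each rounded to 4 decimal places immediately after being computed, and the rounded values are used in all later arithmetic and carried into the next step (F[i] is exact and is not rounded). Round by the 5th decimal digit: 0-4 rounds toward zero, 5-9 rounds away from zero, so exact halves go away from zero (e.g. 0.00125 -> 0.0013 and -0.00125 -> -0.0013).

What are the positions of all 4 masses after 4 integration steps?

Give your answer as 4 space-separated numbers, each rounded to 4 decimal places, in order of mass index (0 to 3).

Answer: 6.9894 10.4346 14.6416 18.7344

Derivation:
Step 0: x=[6.0000 12.0000 13.0000 19.0000] v=[1.0000 0.0000 0.0000 0.0000]
Step 1: x=[6.2400 11.8000 13.2000 18.9600] v=[1.2000 -1.0000 1.0000 -0.2000]
Step 2: x=[6.5024 11.4336 13.5744 18.8896] v=[1.3120 -1.8320 1.8720 -0.3520]
Step 3: x=[6.7620 10.9556 14.0758 18.8066] v=[1.2982 -2.3901 2.5069 -0.4150]
Step 4: x=[6.9894 10.4346 14.6416 18.7344] v=[1.1369 -2.6048 2.8290 -0.3612]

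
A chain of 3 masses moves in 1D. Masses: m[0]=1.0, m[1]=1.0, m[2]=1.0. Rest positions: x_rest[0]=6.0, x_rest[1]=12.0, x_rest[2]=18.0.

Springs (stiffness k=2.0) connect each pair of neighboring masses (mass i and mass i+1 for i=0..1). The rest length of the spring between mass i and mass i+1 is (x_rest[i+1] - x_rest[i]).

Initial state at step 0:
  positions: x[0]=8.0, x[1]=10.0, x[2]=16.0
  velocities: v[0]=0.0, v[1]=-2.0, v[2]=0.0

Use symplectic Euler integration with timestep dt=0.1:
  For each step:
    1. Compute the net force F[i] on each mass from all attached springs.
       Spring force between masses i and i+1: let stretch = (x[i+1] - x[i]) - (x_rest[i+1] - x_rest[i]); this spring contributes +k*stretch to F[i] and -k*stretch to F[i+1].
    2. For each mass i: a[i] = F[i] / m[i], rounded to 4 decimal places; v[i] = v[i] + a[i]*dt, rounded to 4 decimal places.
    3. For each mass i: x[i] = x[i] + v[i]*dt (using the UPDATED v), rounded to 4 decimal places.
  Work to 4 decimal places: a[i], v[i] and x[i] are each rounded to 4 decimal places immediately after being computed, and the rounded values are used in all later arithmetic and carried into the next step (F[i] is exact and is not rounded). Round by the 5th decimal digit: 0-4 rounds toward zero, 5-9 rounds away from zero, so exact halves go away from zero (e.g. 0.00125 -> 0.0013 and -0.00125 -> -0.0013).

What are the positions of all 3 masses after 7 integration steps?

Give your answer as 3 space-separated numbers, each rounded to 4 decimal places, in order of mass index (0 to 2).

Step 0: x=[8.0000 10.0000 16.0000] v=[0.0000 -2.0000 0.0000]
Step 1: x=[7.9200 9.8800 16.0000] v=[-0.8000 -1.2000 0.0000]
Step 2: x=[7.7592 9.8432 15.9976] v=[-1.6080 -0.3680 -0.0240]
Step 3: x=[7.5201 9.8878 15.9921] v=[-2.3912 0.4461 -0.0549]
Step 4: x=[7.2083 10.0071 15.9845] v=[-3.1177 1.1934 -0.0758]
Step 5: x=[6.8325 10.1900 15.9774] v=[-3.7579 1.8291 -0.0713]
Step 6: x=[6.4039 10.4215 15.9745] v=[-4.2864 2.3151 -0.0288]
Step 7: x=[5.9356 10.6837 15.9806] v=[-4.6829 2.6222 0.0606]

Answer: 5.9356 10.6837 15.9806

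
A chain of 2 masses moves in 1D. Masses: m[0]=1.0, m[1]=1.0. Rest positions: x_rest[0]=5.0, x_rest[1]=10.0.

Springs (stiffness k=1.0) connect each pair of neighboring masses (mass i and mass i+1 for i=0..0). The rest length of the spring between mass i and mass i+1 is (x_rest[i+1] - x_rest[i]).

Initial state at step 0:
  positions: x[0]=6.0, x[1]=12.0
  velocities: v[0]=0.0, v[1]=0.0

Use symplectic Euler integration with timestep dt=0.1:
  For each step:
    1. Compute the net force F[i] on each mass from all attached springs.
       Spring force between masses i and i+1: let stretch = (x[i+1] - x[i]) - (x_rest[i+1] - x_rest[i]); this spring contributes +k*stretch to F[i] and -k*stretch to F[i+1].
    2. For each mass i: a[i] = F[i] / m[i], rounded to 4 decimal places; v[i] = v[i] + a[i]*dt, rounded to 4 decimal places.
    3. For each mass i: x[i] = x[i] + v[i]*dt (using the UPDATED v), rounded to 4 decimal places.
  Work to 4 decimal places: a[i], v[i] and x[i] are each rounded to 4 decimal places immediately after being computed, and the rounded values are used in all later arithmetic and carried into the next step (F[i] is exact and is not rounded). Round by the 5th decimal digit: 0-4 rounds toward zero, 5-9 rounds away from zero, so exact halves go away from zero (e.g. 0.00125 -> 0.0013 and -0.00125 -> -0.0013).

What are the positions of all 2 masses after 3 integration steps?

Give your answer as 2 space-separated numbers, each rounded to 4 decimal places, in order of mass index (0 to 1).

Answer: 6.0590 11.9410

Derivation:
Step 0: x=[6.0000 12.0000] v=[0.0000 0.0000]
Step 1: x=[6.0100 11.9900] v=[0.1000 -0.1000]
Step 2: x=[6.0298 11.9702] v=[0.1980 -0.1980]
Step 3: x=[6.0590 11.9410] v=[0.2920 -0.2920]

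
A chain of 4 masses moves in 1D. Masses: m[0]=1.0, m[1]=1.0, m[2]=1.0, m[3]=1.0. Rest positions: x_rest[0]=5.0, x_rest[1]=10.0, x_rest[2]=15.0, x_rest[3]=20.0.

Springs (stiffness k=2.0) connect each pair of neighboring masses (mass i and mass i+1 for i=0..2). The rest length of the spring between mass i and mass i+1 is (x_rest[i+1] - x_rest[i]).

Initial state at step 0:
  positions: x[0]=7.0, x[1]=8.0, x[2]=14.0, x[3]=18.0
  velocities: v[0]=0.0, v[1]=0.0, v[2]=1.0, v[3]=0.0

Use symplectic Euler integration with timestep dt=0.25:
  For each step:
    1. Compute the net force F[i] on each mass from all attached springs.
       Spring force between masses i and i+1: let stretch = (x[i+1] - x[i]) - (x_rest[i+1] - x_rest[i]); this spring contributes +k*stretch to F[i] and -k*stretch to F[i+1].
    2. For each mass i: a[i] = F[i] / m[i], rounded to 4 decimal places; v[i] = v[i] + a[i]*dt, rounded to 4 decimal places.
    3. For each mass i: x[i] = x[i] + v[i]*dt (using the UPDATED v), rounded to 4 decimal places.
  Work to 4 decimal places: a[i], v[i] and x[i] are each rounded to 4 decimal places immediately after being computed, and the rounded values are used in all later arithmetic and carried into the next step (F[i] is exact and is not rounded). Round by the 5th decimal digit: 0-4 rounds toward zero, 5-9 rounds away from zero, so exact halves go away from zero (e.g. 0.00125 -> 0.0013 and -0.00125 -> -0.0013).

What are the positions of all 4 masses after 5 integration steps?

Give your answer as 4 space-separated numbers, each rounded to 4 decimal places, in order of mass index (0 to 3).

Step 0: x=[7.0000 8.0000 14.0000 18.0000] v=[0.0000 0.0000 1.0000 0.0000]
Step 1: x=[6.5000 8.6250 14.0000 18.1250] v=[-2.0000 2.5000 0.0000 0.5000]
Step 2: x=[5.6406 9.6563 13.8438 18.3594] v=[-3.4375 4.1250 -0.6250 0.9375]
Step 3: x=[4.6582 10.7090 13.7286 18.6543] v=[-3.9297 4.2109 -0.4610 1.1797]
Step 4: x=[3.8071 11.3828 13.8516 18.9585] v=[-3.4043 2.6953 0.4921 1.2169]
Step 5: x=[3.2780 11.4183 14.3044 19.2494] v=[-2.1165 0.1419 1.8112 1.1635]

Answer: 3.2780 11.4183 14.3044 19.2494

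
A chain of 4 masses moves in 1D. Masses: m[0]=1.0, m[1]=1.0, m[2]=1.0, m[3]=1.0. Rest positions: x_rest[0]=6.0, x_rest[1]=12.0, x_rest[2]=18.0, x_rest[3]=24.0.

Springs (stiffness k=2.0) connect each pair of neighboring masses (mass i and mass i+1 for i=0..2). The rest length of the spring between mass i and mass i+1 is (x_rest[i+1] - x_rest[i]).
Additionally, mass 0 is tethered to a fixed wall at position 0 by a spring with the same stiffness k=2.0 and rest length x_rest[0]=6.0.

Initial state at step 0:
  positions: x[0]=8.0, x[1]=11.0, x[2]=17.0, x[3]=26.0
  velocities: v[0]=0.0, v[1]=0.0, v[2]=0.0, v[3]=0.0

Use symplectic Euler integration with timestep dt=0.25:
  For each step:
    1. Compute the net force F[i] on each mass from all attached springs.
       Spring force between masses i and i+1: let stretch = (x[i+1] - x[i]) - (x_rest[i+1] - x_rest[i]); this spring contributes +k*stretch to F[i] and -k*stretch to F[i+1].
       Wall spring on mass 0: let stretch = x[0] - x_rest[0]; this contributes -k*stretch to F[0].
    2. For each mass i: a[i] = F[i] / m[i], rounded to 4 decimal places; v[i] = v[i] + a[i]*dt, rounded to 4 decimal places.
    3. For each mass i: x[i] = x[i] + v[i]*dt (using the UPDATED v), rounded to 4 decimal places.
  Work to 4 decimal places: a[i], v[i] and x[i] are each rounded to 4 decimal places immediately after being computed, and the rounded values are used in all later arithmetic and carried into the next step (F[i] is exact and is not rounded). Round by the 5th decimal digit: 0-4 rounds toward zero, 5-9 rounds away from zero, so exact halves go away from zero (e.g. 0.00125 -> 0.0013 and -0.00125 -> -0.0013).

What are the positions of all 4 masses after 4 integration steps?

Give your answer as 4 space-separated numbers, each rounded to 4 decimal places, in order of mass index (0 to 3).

Step 0: x=[8.0000 11.0000 17.0000 26.0000] v=[0.0000 0.0000 0.0000 0.0000]
Step 1: x=[7.3750 11.3750 17.3750 25.6250] v=[-2.5000 1.5000 1.5000 -1.5000]
Step 2: x=[6.3281 12.0000 18.0313 24.9688] v=[-4.1875 2.5000 2.6250 -2.6250]
Step 3: x=[5.1992 12.6699 18.8008 24.1954] v=[-4.5156 2.6797 3.0781 -3.0938]
Step 4: x=[4.3542 13.1724 19.4783 23.4976] v=[-3.3799 2.0098 2.7100 -2.7911]

Answer: 4.3542 13.1724 19.4783 23.4976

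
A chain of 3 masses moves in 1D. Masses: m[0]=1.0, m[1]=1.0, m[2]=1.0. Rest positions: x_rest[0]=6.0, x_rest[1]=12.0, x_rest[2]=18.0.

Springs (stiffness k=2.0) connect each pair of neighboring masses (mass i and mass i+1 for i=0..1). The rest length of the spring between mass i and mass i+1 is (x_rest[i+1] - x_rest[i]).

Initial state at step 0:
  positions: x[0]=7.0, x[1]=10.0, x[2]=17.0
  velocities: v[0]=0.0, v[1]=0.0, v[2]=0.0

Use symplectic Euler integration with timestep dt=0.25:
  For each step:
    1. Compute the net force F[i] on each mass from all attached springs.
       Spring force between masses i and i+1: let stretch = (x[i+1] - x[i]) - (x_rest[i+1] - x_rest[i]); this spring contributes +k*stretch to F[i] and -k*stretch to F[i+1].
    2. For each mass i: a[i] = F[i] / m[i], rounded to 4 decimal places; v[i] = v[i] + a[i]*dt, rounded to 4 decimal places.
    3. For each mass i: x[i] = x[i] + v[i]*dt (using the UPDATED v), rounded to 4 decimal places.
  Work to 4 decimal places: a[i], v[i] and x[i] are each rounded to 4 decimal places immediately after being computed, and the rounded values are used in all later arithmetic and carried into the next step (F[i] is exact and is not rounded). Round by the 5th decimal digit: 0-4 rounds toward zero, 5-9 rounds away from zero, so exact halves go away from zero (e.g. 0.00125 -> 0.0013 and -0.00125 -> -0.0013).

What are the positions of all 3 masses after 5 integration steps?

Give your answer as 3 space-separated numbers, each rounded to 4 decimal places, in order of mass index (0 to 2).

Answer: 4.2799 12.6789 17.0413

Derivation:
Step 0: x=[7.0000 10.0000 17.0000] v=[0.0000 0.0000 0.0000]
Step 1: x=[6.6250 10.5000 16.8750] v=[-1.5000 2.0000 -0.5000]
Step 2: x=[5.9844 11.3125 16.7031] v=[-2.5625 3.2500 -0.6875]
Step 3: x=[5.2598 12.1328 16.6074] v=[-2.8985 3.2813 -0.3828]
Step 4: x=[4.6443 12.6533 16.7024] v=[-2.4620 2.0821 0.3799]
Step 5: x=[4.2799 12.6789 17.0413] v=[-1.4575 0.1022 1.3554]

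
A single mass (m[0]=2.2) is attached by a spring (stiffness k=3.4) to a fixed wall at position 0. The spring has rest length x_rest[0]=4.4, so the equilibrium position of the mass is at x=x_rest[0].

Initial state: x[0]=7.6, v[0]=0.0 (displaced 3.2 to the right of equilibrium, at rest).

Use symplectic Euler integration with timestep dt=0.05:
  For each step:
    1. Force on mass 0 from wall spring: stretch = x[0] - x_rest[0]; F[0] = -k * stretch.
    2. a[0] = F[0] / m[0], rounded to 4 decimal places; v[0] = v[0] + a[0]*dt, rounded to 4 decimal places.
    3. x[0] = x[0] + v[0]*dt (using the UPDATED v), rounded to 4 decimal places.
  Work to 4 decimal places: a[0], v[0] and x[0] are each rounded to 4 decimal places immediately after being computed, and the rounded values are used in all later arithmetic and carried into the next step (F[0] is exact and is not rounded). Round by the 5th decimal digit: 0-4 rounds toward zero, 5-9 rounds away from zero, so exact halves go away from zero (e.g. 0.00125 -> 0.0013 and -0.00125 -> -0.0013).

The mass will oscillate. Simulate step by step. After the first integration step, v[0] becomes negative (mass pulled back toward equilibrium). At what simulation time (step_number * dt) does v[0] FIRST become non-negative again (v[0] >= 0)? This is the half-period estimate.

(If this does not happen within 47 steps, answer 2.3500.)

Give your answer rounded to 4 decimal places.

Answer: 2.3500

Derivation:
Step 0: x=[7.6000] v=[0.0000]
Step 1: x=[7.5876] v=[-0.2473]
Step 2: x=[7.5629] v=[-0.4936]
Step 3: x=[7.5260] v=[-0.7380]
Step 4: x=[7.4770] v=[-0.9796]
Step 5: x=[7.4161] v=[-1.2174]
Step 6: x=[7.3436] v=[-1.4505]
Step 7: x=[7.2597] v=[-1.6780]
Step 8: x=[7.1648] v=[-1.8990]
Step 9: x=[7.0592] v=[-2.1126]
Step 10: x=[6.9433] v=[-2.3181]
Step 11: x=[6.8176] v=[-2.5146]
Step 12: x=[6.6825] v=[-2.7014]
Step 13: x=[6.5386] v=[-2.8778]
Step 14: x=[6.3864] v=[-3.0431]
Step 15: x=[6.2266] v=[-3.1966]
Step 16: x=[6.0597] v=[-3.3377]
Step 17: x=[5.8864] v=[-3.4660]
Step 18: x=[5.7074] v=[-3.5809]
Step 19: x=[5.5233] v=[-3.6819]
Step 20: x=[5.3349] v=[-3.7687]
Step 21: x=[5.1429] v=[-3.8409]
Step 22: x=[4.9480] v=[-3.8983]
Step 23: x=[4.7510] v=[-3.9406]
Step 24: x=[4.5526] v=[-3.9677]
Step 25: x=[4.3536] v=[-3.9795]
Step 26: x=[4.1548] v=[-3.9759]
Step 27: x=[3.9570] v=[-3.9570]
Step 28: x=[3.7609] v=[-3.9228]
Step 29: x=[3.5672] v=[-3.8734]
Step 30: x=[3.3768] v=[-3.8090]
Step 31: x=[3.1903] v=[-3.7299]
Step 32: x=[3.0085] v=[-3.6364]
Step 33: x=[2.8321] v=[-3.5289]
Step 34: x=[2.6617] v=[-3.4077]
Step 35: x=[2.4980] v=[-3.2734]
Step 36: x=[2.3417] v=[-3.1264]
Step 37: x=[2.1933] v=[-2.9674]
Step 38: x=[2.0535] v=[-2.7969]
Step 39: x=[1.9227] v=[-2.6156]
Step 40: x=[1.8015] v=[-2.4242]
Step 41: x=[1.6903] v=[-2.2234]
Step 42: x=[1.5896] v=[-2.0140]
Step 43: x=[1.4998] v=[-1.7968]
Step 44: x=[1.4212] v=[-1.5727]
Step 45: x=[1.3541] v=[-1.3425]
Step 46: x=[1.2987] v=[-1.1071]
Step 47: x=[1.2553] v=[-0.8675]
v[0] did not become non-negative within 47 steps; using fallback time=2.3500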